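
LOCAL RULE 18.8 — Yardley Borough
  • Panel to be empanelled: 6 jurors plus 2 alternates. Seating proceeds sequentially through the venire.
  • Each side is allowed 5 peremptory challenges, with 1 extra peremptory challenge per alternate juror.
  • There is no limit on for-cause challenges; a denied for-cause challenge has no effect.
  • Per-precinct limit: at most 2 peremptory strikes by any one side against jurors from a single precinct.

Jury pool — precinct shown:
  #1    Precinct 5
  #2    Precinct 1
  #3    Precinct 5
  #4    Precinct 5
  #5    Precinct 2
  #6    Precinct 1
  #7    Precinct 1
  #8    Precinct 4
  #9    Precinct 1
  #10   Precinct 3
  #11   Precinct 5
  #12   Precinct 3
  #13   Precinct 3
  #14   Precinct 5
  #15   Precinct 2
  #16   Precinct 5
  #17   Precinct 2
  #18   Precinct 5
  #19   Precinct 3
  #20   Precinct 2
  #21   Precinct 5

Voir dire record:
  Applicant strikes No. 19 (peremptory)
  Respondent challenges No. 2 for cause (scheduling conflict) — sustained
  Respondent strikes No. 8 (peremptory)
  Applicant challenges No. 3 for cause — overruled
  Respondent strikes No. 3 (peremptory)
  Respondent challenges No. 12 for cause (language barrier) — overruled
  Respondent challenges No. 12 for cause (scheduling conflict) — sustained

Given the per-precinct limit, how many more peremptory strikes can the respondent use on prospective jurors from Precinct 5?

1

Respondent peremptories so far: #8, #3 — 2 of 7 used, 5 left overall.
Against Precinct 5: #3 — 1 used; per-precinct cap 2 leaves 1.
Binding limit: min(5, 1) = 1.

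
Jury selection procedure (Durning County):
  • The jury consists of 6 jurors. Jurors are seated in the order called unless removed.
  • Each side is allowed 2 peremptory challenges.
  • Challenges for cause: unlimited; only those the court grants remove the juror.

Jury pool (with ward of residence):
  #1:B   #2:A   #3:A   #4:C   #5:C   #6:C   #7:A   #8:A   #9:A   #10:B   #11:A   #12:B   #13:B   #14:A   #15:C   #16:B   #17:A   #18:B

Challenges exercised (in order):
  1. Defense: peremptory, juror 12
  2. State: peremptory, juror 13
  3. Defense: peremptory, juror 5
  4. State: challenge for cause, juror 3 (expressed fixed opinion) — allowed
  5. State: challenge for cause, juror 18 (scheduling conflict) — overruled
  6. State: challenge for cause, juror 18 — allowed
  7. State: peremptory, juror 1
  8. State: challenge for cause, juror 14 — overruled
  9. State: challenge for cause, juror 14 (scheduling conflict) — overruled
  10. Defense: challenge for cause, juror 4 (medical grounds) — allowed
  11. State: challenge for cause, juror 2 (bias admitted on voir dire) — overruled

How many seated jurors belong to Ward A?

4

Removed: #1, #3, #4, #5, #12, #13, #18.
Seated jurors 1–6: #2, #6, #7, #8, #9, #10.
Of those, in Ward A: #2, #7, #8, #9 → 4.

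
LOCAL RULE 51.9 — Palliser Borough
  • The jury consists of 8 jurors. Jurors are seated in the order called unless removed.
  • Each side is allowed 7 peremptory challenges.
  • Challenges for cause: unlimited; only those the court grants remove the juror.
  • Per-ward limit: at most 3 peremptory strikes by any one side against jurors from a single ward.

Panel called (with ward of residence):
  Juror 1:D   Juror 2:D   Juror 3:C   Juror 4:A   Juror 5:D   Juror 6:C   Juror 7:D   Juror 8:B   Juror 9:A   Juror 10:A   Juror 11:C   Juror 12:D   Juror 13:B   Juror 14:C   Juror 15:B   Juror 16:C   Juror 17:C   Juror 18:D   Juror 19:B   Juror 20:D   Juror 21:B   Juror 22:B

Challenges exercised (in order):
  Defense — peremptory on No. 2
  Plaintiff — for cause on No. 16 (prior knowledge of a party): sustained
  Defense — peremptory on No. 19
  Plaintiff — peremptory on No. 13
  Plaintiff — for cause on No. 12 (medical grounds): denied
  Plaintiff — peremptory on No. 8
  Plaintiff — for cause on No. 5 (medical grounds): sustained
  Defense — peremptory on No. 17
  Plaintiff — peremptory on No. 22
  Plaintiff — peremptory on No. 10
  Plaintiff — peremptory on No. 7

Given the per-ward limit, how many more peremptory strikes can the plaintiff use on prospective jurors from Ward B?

0

Plaintiff peremptories so far: #13, #8, #22, #10, #7 — 5 of 7 used, 2 left overall.
Against Ward B: #13, #8, #22 — 3 used; per-ward cap 3 leaves 0.
Binding limit: min(2, 0) = 0.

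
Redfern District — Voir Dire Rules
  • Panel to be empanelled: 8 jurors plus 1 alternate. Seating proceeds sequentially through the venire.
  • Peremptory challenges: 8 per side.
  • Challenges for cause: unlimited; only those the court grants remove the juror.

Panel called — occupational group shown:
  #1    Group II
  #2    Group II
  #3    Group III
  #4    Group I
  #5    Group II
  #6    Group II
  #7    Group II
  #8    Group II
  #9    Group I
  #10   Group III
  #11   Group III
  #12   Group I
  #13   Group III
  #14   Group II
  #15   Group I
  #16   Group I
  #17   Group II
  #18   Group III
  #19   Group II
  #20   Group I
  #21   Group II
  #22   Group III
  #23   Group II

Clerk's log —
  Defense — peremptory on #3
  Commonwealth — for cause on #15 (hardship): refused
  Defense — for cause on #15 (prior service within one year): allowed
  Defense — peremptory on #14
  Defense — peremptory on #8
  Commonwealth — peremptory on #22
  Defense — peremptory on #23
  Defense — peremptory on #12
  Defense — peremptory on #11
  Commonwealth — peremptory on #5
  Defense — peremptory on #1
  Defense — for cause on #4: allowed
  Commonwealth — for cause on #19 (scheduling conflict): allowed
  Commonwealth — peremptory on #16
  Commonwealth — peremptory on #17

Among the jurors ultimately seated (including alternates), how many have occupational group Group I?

2

Removed: #1, #3, #4, #5, #8, #11, #12, #14, #15, #16, #17, #19, #22, #23.
Seated (9 incl. alternates): #2, #6, #7, #9, #10, #13, #18, #20, #21.
Of those, in Group I: #9, #20 → 2.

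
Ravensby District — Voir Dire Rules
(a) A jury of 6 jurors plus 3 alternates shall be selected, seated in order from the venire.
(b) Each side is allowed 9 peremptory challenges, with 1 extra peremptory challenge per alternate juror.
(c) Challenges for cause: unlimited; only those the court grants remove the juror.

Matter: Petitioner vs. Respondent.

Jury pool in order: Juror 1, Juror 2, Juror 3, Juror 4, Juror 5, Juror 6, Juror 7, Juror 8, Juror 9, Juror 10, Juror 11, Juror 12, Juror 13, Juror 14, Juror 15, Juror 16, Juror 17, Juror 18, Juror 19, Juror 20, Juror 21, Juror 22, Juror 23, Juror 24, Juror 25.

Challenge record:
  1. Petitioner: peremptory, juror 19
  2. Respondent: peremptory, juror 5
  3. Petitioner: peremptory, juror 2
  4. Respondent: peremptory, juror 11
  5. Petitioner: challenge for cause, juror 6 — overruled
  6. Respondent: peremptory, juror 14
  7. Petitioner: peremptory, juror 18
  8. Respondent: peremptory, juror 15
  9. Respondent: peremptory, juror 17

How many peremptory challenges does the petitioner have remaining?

Petitioner allotment: 9 base + 1 × 3 alternates = 12.
Petitioner peremptories used: #19, #2, #18 — 3 (the for-cause on #6 doesn't count).
Remaining: 12 − 3 = 9.

9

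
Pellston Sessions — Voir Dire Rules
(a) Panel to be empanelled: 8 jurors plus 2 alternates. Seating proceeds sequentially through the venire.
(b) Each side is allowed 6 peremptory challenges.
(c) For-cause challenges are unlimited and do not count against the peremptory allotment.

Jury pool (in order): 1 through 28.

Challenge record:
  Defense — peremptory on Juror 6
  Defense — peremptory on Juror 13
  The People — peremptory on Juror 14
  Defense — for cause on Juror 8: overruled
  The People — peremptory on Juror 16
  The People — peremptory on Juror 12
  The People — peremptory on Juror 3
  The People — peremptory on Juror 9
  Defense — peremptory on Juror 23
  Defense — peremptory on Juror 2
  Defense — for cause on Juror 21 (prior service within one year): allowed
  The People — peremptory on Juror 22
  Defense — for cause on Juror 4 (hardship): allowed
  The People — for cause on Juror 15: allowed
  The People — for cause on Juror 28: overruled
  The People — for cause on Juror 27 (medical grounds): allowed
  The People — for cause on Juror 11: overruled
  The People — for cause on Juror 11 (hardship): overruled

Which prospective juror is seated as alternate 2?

20

Removed: #2, #3, #4, #6, #9, #12, #13, #14, #15, #16, #21, #22, #23, #27. (#8, #11, #28 stay — for-cause denied.)
Filling seats in venire order through position 10: #1, #5, #7, #8, #10, #11, #17, #18, #19, #20.
So alternate 2 is #20.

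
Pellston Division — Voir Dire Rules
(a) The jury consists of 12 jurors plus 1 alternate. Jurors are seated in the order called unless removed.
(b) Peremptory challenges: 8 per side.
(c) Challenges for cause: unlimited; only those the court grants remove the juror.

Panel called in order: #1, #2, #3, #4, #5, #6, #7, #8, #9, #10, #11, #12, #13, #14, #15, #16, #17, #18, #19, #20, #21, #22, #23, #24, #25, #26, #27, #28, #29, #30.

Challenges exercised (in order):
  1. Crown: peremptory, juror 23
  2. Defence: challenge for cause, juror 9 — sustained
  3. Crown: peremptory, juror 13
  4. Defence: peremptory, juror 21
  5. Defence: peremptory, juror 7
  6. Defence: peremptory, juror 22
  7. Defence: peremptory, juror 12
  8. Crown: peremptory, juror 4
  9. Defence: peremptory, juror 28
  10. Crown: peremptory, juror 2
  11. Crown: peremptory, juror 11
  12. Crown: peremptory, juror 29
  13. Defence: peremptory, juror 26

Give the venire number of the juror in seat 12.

Removed: #2, #4, #7, #9, #11, #12, #13, #21, #22, #23, #26, #28, #29.
Filling seats in venire order through position 12: #1, #3, #5, #6, #8, #10, #14, #15, #16, #17, #18, #19.
So seat 12 is #19.

19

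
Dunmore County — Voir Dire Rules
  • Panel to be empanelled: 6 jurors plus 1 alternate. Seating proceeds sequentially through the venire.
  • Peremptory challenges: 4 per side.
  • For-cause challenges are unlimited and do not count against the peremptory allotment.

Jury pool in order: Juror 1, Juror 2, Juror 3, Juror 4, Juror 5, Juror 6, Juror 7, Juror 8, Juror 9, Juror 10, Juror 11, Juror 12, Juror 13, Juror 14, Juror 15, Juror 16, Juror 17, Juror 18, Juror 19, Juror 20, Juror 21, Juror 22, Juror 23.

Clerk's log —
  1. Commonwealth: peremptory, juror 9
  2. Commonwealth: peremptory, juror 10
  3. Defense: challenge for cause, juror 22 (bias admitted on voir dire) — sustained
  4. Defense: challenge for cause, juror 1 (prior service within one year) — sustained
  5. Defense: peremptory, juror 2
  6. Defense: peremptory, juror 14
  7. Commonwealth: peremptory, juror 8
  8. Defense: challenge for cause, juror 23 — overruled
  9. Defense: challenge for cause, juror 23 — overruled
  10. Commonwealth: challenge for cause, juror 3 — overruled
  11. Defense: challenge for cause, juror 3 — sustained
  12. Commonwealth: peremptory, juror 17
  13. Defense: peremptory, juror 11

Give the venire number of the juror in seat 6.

Removed: #1, #2, #3, #8, #9, #10, #11, #14, #17, #22. (#23 stays — for-cause denied.)
Seating in order: seats 1–6 → #4, #5, #6, #7, #12, #13; alternates → #15.
So seat 6 is #13.

13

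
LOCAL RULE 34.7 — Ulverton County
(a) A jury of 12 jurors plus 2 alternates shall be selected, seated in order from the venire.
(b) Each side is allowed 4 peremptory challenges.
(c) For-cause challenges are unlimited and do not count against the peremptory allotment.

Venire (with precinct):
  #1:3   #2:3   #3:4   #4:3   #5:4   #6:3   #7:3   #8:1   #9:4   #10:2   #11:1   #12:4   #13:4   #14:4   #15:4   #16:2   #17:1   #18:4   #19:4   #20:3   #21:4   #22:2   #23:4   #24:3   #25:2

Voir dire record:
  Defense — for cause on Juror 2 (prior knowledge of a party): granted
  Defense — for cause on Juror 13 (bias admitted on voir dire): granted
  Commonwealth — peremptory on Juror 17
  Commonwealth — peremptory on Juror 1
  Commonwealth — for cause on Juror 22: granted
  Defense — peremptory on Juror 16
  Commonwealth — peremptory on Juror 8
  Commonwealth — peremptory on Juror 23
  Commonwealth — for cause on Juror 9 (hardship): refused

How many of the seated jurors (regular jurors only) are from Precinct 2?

1

Removed: #1, #2, #8, #13, #16, #17, #22, #23.
Seated jurors 1–12: #3, #4, #5, #6, #7, #9, #10, #11, #12, #14, #15, #18 (alternates #19, #20 not counted).
Of those, in Precinct 2: #10 → 1.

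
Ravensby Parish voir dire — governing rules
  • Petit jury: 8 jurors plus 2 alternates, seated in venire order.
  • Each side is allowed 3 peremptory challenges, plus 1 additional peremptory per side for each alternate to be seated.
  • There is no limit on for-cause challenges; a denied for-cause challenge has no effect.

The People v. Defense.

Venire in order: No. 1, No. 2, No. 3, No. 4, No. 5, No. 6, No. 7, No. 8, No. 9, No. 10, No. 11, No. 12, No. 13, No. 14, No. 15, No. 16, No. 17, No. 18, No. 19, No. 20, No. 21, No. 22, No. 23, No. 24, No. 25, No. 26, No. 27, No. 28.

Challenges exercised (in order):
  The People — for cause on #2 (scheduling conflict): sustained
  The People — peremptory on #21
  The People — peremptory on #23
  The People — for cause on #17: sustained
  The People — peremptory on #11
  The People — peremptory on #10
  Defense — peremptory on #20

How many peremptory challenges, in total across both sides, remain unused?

The People allotment: 3 base + 1 × 2 alternates = 5. Defense allotment: 3 base + 1 × 2 alternates = 5.
The People peremptories used: #21, #23, #11, #10 — 4 (for-cause on #2, #17 don't count).
Defense peremptories used: #20 — 1.
Remaining: (5 − 4) + (5 − 1) = 5.

5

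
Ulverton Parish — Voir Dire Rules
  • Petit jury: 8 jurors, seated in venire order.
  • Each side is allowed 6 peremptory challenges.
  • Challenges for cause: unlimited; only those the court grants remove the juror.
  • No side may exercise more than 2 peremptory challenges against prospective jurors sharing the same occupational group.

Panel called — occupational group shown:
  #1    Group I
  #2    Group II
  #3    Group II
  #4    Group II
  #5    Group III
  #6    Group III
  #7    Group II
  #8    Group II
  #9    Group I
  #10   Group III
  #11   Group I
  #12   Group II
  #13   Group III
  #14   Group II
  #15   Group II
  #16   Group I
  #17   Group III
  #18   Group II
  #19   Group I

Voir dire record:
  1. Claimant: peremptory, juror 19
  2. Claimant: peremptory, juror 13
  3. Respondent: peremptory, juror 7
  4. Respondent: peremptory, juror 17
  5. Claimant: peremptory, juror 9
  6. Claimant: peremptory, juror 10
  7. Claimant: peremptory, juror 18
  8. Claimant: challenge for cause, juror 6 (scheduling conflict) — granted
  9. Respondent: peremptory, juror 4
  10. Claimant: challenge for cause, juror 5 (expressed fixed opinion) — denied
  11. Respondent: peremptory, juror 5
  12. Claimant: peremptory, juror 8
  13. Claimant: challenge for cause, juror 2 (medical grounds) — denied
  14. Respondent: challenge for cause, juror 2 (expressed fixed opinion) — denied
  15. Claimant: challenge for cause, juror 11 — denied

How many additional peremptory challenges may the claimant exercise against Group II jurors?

0

Claimant peremptories so far: #19, #13, #9, #10, #18, #8 — 6 of 6 used, 0 left overall.
Against Group II: #18, #8 — 2 used; per-group cap 2 leaves 0.
Binding limit: min(0, 0) = 0.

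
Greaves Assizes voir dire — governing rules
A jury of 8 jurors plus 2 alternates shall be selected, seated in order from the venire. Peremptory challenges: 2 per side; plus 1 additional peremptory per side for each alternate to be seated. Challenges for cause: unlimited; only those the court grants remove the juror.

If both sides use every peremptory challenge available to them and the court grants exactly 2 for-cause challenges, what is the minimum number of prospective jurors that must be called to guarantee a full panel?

Seats to fill: 8 + 2 alternates = 10.
Peremptories: 2 + 1×2 = 4 per side × 2 sides = 8.
For-cause removals: 2.
Minimum venire: 10 + 8 + 2 = 20.

20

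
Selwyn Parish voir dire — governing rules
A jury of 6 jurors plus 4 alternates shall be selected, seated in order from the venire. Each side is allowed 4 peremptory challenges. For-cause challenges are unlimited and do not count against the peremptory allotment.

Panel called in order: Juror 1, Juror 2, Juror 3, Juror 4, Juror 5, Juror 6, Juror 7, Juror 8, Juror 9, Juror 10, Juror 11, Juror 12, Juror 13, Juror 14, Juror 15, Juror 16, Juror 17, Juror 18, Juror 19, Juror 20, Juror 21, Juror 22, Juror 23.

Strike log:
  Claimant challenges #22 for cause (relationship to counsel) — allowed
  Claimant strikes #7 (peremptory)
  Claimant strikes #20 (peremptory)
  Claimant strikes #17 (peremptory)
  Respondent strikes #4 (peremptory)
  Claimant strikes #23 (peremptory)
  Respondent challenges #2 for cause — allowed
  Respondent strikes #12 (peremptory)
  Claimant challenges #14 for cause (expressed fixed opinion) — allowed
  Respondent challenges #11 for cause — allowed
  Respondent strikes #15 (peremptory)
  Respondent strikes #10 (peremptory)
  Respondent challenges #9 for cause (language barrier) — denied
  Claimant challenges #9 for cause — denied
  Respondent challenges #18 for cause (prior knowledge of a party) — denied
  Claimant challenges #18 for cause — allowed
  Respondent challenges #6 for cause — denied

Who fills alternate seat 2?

Removed: #2, #4, #7, #10, #11, #12, #14, #15, #17, #18, #20, #22, #23. (#6, #9 stay — for-cause denied.)
Seating in order: seats 1–6 → #1, #3, #5, #6, #8, #9; alternates → #13, #16, #19, #21.
So alternate 2 is #16.

16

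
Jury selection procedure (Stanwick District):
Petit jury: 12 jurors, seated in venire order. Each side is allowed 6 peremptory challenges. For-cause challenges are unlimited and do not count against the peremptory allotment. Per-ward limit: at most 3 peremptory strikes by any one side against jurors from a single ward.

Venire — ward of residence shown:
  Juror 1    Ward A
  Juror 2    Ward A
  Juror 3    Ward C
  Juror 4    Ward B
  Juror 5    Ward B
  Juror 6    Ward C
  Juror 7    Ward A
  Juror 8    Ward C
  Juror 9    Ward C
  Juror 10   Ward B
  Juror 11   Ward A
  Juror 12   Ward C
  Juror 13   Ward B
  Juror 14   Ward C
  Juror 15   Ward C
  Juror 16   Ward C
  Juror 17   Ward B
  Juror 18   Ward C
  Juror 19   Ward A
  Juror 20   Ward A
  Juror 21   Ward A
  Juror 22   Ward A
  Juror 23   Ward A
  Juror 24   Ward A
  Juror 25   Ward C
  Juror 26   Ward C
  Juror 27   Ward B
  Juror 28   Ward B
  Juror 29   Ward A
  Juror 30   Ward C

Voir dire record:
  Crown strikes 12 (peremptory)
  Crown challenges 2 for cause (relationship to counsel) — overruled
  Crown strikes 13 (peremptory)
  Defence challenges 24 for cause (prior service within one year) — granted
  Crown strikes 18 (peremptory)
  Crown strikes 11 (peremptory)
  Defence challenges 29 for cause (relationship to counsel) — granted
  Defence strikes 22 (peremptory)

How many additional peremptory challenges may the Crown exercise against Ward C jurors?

Crown peremptories so far: #12, #13, #18, #11 — 4 of 6 used, 2 left overall.
Against Ward C: #12, #18 — 2 used; per-ward cap 3 leaves 1.
Binding limit: min(2, 1) = 1.

1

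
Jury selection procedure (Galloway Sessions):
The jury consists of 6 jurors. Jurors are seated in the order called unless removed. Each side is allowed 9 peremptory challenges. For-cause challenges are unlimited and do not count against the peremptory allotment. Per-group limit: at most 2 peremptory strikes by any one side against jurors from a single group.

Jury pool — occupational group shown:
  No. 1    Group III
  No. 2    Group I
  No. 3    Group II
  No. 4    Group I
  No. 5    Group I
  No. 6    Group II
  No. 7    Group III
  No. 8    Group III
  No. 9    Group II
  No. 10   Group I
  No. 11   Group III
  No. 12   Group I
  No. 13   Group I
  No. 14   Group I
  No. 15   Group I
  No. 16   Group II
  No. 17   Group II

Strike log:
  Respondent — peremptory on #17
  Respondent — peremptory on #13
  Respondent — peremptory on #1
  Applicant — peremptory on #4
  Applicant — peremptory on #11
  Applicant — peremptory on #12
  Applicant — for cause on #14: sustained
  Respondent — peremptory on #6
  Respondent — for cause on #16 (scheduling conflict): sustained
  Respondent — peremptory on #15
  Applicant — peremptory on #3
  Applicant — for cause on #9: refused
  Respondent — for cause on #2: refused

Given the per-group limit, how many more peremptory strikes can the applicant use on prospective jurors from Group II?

1

Applicant peremptories so far: #4, #11, #12, #3 — 4 of 9 used, 5 left overall.
Against Group II: #3 — 1 used; per-group cap 2 leaves 1.
Binding limit: min(5, 1) = 1.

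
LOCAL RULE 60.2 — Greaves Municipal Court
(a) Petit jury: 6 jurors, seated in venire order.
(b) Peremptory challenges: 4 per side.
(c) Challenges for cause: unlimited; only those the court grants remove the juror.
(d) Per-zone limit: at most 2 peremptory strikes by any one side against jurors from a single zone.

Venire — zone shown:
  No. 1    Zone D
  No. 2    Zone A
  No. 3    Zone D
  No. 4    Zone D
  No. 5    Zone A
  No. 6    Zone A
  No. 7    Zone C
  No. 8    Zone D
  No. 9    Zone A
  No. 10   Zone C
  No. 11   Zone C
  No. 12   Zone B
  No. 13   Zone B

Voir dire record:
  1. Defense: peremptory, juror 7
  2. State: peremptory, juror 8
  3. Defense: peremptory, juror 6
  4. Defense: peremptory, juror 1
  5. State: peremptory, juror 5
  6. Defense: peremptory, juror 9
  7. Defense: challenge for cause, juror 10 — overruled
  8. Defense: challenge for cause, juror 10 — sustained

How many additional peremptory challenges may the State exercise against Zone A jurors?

State peremptories so far: #8, #5 — 2 of 4 used, 2 left overall.
Against Zone A: #5 — 1 used; per-zone cap 2 leaves 1.
Binding limit: min(2, 1) = 1.

1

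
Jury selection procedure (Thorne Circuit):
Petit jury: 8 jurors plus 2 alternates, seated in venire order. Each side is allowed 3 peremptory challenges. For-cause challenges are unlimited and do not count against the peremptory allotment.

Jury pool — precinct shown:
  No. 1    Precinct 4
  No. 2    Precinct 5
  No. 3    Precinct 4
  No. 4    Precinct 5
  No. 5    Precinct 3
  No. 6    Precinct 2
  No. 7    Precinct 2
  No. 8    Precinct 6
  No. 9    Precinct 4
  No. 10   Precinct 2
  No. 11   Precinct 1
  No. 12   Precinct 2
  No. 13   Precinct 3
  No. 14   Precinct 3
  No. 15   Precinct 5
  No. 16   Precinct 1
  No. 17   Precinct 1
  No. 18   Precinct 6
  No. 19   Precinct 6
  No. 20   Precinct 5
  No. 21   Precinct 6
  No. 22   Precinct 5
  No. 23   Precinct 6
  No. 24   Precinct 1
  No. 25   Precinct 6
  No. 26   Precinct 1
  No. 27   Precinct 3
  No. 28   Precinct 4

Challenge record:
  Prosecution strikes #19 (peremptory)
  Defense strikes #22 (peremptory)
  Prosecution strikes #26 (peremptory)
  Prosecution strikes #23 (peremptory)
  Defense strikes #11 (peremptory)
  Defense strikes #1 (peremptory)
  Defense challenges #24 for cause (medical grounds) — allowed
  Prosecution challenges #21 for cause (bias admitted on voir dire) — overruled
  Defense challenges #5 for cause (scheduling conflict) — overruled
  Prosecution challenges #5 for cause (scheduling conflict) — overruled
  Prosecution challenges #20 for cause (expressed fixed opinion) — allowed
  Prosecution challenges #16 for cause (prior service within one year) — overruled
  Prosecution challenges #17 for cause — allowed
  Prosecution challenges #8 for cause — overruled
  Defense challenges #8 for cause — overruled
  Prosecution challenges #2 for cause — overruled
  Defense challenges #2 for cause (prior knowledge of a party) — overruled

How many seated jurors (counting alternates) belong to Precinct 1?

Removed: #1, #11, #17, #19, #20, #22, #23, #24, #26.
Seated (10 incl. alternates): #2, #3, #4, #5, #6, #7, #8, #9, #10, #12.
None of those are in Precinct 1 → 0.

0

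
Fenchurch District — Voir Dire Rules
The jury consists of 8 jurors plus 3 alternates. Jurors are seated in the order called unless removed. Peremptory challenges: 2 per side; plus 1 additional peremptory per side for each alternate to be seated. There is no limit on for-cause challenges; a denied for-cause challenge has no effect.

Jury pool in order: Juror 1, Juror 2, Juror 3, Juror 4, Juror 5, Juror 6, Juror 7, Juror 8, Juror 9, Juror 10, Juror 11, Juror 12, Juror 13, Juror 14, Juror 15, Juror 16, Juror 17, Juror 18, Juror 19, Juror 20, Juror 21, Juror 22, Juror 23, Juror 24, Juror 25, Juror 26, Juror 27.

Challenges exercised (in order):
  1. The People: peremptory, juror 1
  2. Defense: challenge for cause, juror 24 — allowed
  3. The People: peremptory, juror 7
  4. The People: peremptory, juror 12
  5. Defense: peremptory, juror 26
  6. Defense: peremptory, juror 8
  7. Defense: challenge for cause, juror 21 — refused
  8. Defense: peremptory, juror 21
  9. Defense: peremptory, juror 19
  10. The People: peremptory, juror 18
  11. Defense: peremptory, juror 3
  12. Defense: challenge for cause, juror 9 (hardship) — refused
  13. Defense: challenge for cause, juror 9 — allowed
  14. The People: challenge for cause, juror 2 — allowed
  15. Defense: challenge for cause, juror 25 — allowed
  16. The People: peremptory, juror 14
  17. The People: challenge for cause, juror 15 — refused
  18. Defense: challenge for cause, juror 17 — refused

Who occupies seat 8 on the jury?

Removed: #1, #2, #3, #7, #8, #9, #12, #14, #18, #19, #21, #24, #25, #26. (#15, #17 stay — for-cause denied.)
Seating in order: seats 1–8 → #4, #5, #6, #10, #11, #13, #15, #16; alternates → #17, #20, #22.
So seat 8 is #16.

16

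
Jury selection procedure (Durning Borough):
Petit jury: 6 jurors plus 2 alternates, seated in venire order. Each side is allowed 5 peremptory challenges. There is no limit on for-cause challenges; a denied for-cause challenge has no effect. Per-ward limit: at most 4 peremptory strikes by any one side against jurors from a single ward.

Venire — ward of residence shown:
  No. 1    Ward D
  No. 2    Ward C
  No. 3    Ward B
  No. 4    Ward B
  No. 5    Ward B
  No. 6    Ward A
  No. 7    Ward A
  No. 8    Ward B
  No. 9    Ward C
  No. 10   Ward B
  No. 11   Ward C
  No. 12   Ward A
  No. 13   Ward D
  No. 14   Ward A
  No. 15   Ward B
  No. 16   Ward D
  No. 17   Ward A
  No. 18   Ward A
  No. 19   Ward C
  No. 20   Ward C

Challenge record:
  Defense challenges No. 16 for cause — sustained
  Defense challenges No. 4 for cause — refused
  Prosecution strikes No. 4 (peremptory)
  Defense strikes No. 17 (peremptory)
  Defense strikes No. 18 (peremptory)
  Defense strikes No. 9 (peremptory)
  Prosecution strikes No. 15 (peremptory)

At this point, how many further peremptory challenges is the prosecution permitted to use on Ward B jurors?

Prosecution peremptories so far: #4, #15 — 2 of 5 used, 3 left overall.
Against Ward B: #4, #15 — 2 used; per-ward cap 4 leaves 2.
Binding limit: min(3, 2) = 2.

2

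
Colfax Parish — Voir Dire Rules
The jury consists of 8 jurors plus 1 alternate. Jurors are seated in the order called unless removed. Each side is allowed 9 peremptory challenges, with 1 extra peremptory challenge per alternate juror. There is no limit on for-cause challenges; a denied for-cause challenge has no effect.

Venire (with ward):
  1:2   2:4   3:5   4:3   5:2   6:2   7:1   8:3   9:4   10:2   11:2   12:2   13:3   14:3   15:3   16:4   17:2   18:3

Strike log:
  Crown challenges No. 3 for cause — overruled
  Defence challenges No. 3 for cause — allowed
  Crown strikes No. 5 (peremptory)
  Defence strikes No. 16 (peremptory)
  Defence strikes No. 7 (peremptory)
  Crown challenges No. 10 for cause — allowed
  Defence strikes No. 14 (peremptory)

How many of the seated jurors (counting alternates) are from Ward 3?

3

Removed: #3, #5, #7, #10, #14, #16.
Seated (9 incl. alternates): #1, #2, #4, #6, #8, #9, #11, #12, #13.
Of those, in Ward 3: #4, #8, #13 → 3.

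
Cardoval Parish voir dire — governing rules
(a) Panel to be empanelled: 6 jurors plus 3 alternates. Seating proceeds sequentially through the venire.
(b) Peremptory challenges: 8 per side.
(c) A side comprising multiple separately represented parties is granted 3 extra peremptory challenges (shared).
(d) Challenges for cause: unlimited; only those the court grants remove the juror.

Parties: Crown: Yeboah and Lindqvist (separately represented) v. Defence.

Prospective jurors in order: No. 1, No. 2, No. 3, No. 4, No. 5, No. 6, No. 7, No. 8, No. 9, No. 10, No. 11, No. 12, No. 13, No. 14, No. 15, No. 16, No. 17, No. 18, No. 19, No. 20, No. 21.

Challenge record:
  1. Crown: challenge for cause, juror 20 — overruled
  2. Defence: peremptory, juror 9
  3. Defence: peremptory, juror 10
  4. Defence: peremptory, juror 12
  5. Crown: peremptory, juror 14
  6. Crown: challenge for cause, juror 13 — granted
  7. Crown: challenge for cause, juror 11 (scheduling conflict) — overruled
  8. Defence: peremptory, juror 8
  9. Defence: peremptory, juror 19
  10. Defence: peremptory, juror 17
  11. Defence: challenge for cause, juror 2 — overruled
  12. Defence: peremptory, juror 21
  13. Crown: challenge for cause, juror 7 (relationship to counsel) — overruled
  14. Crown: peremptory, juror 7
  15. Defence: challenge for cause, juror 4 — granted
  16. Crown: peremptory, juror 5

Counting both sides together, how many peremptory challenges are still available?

Crown allotment: 8 base + 3 multi-party = 11. Defence allotment: 8.
Crown peremptories used: #14, #7, #5 — 3 (for-cause on #20, #13, #11, #7 don't count).
Defence peremptories used: #9, #10, #12, #8, #19, #17, #21 — 7 (for-cause on #2, #4 don't count).
Remaining: (11 − 3) + (8 − 7) = 9.

9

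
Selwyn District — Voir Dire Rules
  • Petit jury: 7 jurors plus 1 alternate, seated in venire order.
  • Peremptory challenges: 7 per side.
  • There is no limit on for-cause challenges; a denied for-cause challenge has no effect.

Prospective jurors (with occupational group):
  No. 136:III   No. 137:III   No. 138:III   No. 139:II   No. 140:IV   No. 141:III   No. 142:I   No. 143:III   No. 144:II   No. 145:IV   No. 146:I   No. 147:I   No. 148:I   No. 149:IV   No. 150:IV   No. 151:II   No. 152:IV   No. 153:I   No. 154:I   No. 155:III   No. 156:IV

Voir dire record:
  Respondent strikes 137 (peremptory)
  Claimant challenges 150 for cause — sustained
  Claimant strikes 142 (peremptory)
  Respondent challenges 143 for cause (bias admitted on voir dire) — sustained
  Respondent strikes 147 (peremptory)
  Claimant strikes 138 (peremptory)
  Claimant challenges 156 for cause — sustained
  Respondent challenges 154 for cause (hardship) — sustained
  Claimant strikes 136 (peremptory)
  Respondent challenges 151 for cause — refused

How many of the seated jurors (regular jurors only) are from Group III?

Removed: #136, #137, #138, #142, #143, #147, #150, #154, #156.
Seated jurors 1–7: #139, #140, #141, #144, #145, #146, #148 (alternates #149 not counted).
Of those, in Group III: #141 → 1.

1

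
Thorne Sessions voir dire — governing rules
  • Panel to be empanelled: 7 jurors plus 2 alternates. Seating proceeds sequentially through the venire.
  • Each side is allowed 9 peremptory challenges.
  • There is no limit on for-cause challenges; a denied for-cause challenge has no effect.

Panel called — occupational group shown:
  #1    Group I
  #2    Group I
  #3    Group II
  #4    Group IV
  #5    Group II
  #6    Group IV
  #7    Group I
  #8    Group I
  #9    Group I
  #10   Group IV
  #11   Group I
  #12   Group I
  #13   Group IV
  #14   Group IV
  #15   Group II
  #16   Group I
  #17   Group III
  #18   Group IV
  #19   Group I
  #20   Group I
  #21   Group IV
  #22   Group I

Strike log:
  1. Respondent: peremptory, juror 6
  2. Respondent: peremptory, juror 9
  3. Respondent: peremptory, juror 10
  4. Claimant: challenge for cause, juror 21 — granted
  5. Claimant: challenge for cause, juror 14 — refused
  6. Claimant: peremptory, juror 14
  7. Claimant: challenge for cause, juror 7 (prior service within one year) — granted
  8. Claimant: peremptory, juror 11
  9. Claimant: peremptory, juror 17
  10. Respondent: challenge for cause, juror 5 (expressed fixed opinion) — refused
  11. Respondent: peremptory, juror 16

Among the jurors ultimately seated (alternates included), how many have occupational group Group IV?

Removed: #6, #7, #9, #10, #11, #14, #16, #17, #21.
Seated (9 incl. alternates): #1, #2, #3, #4, #5, #8, #12, #13, #15.
Of those, in Group IV: #4, #13 → 2.

2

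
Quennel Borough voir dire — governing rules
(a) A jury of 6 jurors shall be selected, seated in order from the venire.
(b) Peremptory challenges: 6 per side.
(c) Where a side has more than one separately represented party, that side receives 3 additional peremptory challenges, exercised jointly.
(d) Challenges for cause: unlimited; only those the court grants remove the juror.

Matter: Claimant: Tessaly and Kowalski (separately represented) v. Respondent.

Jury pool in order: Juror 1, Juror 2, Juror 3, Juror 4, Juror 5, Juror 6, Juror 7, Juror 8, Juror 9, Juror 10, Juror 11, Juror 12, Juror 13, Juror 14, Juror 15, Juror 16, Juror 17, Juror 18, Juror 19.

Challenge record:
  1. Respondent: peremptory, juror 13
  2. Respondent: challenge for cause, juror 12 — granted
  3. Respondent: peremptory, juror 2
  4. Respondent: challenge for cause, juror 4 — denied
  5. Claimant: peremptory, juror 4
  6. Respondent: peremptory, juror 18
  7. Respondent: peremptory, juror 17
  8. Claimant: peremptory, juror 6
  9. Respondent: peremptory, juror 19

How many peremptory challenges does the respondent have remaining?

1

Respondent allotment: 6.
Respondent peremptories used: #13, #2, #18, #17, #19 — 5 (for-cause on #12, #4 don't count).
Remaining: 6 − 5 = 1.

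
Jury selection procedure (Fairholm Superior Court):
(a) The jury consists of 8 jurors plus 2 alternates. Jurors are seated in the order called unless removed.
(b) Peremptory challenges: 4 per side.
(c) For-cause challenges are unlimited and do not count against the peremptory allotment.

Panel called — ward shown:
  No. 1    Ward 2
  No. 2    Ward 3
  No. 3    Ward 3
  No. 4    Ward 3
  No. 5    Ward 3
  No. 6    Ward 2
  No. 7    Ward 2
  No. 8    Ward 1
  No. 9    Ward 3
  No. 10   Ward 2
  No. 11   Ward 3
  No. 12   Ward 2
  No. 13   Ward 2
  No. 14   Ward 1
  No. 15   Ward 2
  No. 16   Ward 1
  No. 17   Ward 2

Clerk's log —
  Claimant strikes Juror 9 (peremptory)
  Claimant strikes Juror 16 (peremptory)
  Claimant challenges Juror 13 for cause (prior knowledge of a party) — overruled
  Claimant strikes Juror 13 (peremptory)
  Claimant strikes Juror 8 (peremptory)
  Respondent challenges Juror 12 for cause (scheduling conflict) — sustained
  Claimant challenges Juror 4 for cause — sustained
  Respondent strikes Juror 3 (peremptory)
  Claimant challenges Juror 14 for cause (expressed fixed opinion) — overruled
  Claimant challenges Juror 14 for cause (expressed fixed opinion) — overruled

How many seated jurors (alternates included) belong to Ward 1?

1

Removed: #3, #4, #8, #9, #12, #13, #16.
Seated (10 incl. alternates): #1, #2, #5, #6, #7, #10, #11, #14, #15, #17.
Of those, in Ward 1: #14 → 1.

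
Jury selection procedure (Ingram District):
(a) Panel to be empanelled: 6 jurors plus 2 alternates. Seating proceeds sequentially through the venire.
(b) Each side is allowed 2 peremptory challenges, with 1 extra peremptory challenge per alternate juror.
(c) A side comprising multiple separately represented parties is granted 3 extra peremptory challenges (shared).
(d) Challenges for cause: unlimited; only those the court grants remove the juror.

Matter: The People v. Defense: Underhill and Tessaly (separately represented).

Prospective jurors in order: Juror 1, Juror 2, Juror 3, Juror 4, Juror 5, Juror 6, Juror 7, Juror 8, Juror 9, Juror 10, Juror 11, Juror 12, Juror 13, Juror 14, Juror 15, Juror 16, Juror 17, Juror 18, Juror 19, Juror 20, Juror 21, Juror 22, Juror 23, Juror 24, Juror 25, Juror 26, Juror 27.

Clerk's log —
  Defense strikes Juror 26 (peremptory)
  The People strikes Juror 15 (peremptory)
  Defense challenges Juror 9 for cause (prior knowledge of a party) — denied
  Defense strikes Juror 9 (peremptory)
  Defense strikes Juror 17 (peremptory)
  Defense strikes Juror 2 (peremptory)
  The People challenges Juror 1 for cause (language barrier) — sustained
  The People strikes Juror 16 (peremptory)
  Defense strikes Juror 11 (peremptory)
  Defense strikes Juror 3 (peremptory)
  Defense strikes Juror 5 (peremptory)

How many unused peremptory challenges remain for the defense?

0

Defense allotment: 2 base + 1 × 2 alternates + 3 multi-party = 7.
Defense peremptories used: #26, #9, #17, #2, #11, #3, #5 — 7 (the for-cause on #9 doesn't count).
Remaining: 7 − 7 = 0.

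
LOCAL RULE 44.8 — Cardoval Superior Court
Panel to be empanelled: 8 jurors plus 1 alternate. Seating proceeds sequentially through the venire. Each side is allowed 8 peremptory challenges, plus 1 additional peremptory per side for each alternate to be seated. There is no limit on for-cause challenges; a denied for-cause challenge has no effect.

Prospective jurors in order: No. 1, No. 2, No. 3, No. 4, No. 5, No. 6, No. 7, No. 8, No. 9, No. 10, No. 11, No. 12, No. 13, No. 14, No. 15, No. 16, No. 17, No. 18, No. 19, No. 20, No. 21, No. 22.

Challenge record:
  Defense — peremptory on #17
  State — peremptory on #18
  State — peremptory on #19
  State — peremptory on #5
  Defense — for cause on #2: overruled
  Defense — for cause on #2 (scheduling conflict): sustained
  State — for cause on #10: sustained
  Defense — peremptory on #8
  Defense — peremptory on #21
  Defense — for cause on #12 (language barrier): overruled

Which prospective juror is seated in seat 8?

12

Removed: #2, #5, #8, #10, #17, #18, #19, #21. (#12 stays — for-cause denied.)
Seating in order: seats 1–8 → #1, #3, #4, #6, #7, #9, #11, #12; alternates → #13.
So seat 8 is #12.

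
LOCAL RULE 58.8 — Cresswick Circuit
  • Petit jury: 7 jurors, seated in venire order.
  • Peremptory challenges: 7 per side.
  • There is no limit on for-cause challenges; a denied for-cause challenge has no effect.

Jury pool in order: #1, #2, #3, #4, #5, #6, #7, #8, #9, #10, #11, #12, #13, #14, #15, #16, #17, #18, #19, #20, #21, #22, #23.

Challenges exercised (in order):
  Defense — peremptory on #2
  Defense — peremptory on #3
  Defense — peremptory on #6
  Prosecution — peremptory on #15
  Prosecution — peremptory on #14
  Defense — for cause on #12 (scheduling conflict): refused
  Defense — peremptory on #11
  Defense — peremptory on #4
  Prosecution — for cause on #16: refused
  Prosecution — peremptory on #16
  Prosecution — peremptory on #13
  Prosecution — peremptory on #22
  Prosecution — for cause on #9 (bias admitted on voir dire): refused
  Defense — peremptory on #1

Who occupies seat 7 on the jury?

17

Removed: #1, #2, #3, #4, #6, #11, #13, #14, #15, #16, #22. (#9, #12 stay — for-cause denied.)
Filling seats in venire order through position 7: #5, #7, #8, #9, #10, #12, #17.
So seat 7 is #17.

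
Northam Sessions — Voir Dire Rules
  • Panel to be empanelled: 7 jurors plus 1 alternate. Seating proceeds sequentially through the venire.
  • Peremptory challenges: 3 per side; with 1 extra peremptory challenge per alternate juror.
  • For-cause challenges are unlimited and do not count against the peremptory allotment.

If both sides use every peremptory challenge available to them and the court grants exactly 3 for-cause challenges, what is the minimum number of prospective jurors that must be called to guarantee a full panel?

Seats to fill: 7 + 1 alternates = 8.
Peremptories: 3 + 1×1 = 4 per side × 2 sides = 8.
For-cause removals: 3.
Minimum venire: 8 + 8 + 3 = 19.

19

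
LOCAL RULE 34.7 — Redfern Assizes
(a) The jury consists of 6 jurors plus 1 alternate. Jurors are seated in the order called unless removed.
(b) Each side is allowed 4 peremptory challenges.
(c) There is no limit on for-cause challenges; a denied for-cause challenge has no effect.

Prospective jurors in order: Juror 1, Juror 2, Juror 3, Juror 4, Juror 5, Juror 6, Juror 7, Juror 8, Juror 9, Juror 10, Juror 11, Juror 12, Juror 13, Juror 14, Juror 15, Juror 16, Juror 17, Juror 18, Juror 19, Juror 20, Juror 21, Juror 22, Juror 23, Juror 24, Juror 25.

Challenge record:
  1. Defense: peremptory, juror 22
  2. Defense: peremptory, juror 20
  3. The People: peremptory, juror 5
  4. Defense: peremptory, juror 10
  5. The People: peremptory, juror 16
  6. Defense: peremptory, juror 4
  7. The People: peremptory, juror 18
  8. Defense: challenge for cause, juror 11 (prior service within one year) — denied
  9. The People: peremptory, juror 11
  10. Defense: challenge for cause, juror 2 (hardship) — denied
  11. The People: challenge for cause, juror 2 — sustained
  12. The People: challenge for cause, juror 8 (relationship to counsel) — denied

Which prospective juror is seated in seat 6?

9

Removed: #2, #4, #5, #10, #11, #16, #18, #20, #22. (#8 stays — for-cause denied.)
Filling seats in venire order through position 6: #1, #3, #6, #7, #8, #9.
So seat 6 is #9.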